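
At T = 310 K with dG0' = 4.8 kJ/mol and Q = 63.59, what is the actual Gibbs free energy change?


dG = dG0' + RT * ln(Q) / 1000
dG = 4.8 + 8.314 * 310 * ln(63.59) / 1000
dG = 15.5023 kJ/mol

15.5023 kJ/mol


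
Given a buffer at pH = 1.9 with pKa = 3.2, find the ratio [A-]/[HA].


[A-]/[HA] = 10^(pH - pKa)
= 10^(1.9 - 3.2)
= 0.0501

0.0501


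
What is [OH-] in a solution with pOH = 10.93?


[OH-] = 10^(-pOH)
[OH-] = 10^(-10.93)
[OH-] = 1.175e-11 M

1.175e-11 M


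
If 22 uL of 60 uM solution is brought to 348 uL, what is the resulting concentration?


C2 = C1 * V1 / V2
C2 = 60 * 22 / 348
C2 = 3.7931 uM

3.7931 uM


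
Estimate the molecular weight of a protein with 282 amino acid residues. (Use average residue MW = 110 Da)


MW = n_residues * 110 Da
MW = 282 * 110
MW = 31020 Da

31020 Da


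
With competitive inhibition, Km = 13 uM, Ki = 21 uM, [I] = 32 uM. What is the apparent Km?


Km_app = Km * (1 + [I]/Ki)
Km_app = 13 * (1 + 32/21)
Km_app = 32.8095 uM

32.8095 uM


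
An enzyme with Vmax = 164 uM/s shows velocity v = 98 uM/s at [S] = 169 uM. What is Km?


Km = [S] * (Vmax - v) / v
Km = 169 * (164 - 98) / 98
Km = 113.8163 uM

113.8163 uM


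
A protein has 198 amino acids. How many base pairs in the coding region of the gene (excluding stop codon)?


Each amino acid = 1 codon = 3 bp
bp = 198 * 3 = 594 bp

594 bp


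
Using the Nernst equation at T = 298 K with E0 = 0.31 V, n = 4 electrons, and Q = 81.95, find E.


E = E0 - (RT/nF) * ln(Q)
E = 0.31 - (8.314 * 298 / (4 * 96485)) * ln(81.95)
E = 0.2817 V

0.2817 V


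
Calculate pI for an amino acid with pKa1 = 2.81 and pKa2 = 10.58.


pI = (pKa1 + pKa2) / 2
pI = (2.81 + 10.58) / 2
pI = 6.695

6.695


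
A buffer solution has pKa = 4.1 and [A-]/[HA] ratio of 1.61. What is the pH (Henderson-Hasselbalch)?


pH = pKa + log10([A-]/[HA])
pH = 4.1 + log10(1.61)
pH = 4.3068

4.3068


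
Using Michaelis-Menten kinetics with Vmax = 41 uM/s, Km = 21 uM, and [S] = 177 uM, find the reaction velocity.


v = Vmax * [S] / (Km + [S])
v = 41 * 177 / (21 + 177)
v = 36.6515 uM/s

36.6515 uM/s


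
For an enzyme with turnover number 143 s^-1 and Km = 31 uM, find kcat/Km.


Catalytic efficiency = kcat / Km
= 143 / 31
= 4.6129 uM^-1*s^-1

4.6129 uM^-1*s^-1


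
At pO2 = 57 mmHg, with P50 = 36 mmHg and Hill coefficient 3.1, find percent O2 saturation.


Y = pO2^n / (P50^n + pO2^n)
Y = 57^3.1 / (36^3.1 + 57^3.1)
Y = 80.61%

80.61%


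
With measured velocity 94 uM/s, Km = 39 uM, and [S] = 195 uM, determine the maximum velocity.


Vmax = v * (Km + [S]) / [S]
Vmax = 94 * (39 + 195) / 195
Vmax = 112.8 uM/s

112.8 uM/s


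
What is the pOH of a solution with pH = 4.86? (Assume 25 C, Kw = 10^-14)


pOH = 14 - pH
pOH = 14 - 4.86
pOH = 9.14

9.14


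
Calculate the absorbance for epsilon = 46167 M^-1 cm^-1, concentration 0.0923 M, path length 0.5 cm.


A = epsilon * c * l
A = 46167 * 0.0923 * 0.5
A = 2130.607

2130.607


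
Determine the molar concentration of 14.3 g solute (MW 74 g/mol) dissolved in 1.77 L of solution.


C = (mass / MW) / volume
C = (14.3 / 74) / 1.77
C = 0.1092 M

0.1092 M


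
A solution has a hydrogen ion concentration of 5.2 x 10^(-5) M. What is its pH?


pH = -log10([H+])
pH = -log10(5.2 x 10^(-5))
pH = 4.284

4.284


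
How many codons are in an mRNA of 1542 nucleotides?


codons = nucleotides / 3
codons = 1542 / 3 = 514

514


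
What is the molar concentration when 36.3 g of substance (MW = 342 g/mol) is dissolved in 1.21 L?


C = (mass / MW) / volume
C = (36.3 / 342) / 1.21
C = 0.0877 M

0.0877 M


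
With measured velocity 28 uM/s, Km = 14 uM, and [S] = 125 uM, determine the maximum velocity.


Vmax = v * (Km + [S]) / [S]
Vmax = 28 * (14 + 125) / 125
Vmax = 31.136 uM/s

31.136 uM/s


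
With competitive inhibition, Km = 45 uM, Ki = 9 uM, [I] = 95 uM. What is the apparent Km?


Km_app = Km * (1 + [I]/Ki)
Km_app = 45 * (1 + 95/9)
Km_app = 520.0 uM

520.0 uM


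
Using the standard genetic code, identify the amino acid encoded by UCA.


Standard genetic code lookup.
Codon UCA -> Ser

Ser


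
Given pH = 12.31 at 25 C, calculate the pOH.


pOH = 14 - pH
pOH = 14 - 12.31
pOH = 1.69

1.69


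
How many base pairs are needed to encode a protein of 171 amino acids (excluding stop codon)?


Each amino acid = 1 codon = 3 bp
bp = 171 * 3 = 513 bp

513 bp


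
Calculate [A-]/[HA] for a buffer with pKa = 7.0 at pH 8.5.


[A-]/[HA] = 10^(pH - pKa)
= 10^(8.5 - 7.0)
= 31.6228

31.6228


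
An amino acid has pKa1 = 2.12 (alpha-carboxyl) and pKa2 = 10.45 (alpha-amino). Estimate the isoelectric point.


pI = (pKa1 + pKa2) / 2
pI = (2.12 + 10.45) / 2
pI = 6.285

6.285


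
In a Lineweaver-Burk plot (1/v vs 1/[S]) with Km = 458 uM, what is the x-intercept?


x-intercept = -1/Km
= -1/458
= -0.0022 1/uM

-0.0022 1/uM


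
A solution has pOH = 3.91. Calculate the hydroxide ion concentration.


[OH-] = 10^(-pOH)
[OH-] = 10^(-3.91)
[OH-] = 1.230e-04 M

1.230e-04 M


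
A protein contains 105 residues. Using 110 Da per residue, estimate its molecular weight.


MW = n_residues * 110 Da
MW = 105 * 110
MW = 11550 Da

11550 Da


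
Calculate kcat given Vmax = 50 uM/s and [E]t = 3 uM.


kcat = Vmax / [E]t
kcat = 50 / 3
kcat = 16.6667 s^-1

16.6667 s^-1


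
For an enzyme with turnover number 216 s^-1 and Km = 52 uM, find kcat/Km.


Catalytic efficiency = kcat / Km
= 216 / 52
= 4.1538 uM^-1*s^-1

4.1538 uM^-1*s^-1


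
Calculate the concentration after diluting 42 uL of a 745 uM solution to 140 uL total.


C2 = C1 * V1 / V2
C2 = 745 * 42 / 140
C2 = 223.5 uM

223.5 uM


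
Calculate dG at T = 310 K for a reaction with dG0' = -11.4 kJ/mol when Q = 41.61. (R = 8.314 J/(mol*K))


dG = dG0' + RT * ln(Q) / 1000
dG = -11.4 + 8.314 * 310 * ln(41.61) / 1000
dG = -1.7908 kJ/mol

-1.7908 kJ/mol


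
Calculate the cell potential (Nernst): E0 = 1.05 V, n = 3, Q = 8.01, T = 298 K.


E = E0 - (RT/nF) * ln(Q)
E = 1.05 - (8.314 * 298 / (3 * 96485)) * ln(8.01)
E = 1.0322 V

1.0322 V


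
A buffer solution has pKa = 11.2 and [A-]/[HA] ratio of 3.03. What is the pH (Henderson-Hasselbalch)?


pH = pKa + log10([A-]/[HA])
pH = 11.2 + log10(3.03)
pH = 11.6814

11.6814


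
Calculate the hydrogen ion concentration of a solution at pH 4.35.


[H+] = 10^(-pH)
[H+] = 10^(-4.35)
[H+] = 4.467e-05 M

4.467e-05 M


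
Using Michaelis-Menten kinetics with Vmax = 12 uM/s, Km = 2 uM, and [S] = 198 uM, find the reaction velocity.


v = Vmax * [S] / (Km + [S])
v = 12 * 198 / (2 + 198)
v = 11.88 uM/s

11.88 uM/s


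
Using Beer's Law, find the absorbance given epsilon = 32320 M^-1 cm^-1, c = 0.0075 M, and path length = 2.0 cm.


A = epsilon * c * l
A = 32320 * 0.0075 * 2.0
A = 484.8

484.8


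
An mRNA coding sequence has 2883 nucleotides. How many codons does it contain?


codons = nucleotides / 3
codons = 2883 / 3 = 961

961


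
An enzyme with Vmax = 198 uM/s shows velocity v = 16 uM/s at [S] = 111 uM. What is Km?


Km = [S] * (Vmax - v) / v
Km = 111 * (198 - 16) / 16
Km = 1262.625 uM

1262.625 uM


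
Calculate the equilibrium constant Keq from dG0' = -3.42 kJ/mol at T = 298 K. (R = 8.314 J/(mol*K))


Keq = exp(-dG0 * 1000 / (R * T))
Keq = exp(-(-3.42) * 1000 / (8.314 * 298))
Keq = 3.9764

3.9764


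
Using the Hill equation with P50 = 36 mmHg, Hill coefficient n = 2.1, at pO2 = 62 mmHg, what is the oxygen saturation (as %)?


Y = pO2^n / (P50^n + pO2^n)
Y = 62^2.1 / (36^2.1 + 62^2.1)
Y = 75.8%

75.8%


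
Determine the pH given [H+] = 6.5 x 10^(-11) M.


pH = -log10([H+])
pH = -log10(6.5 x 10^(-11))
pH = 10.1871

10.1871


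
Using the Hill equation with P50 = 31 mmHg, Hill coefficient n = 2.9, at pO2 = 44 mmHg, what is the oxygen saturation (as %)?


Y = pO2^n / (P50^n + pO2^n)
Y = 44^2.9 / (31^2.9 + 44^2.9)
Y = 73.41%

73.41%


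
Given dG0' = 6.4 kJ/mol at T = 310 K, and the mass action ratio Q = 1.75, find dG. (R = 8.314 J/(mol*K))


dG = dG0' + RT * ln(Q) / 1000
dG = 6.4 + 8.314 * 310 * ln(1.75) / 1000
dG = 7.8423 kJ/mol

7.8423 kJ/mol


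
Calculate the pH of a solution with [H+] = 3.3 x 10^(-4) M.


pH = -log10([H+])
pH = -log10(3.3 x 10^(-4))
pH = 3.4815

3.4815


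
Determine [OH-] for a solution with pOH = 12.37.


[OH-] = 10^(-pOH)
[OH-] = 10^(-12.37)
[OH-] = 4.266e-13 M

4.266e-13 M


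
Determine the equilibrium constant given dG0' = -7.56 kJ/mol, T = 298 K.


Keq = exp(-dG0 * 1000 / (R * T))
Keq = exp(-(-7.56) * 1000 / (8.314 * 298))
Keq = 21.1444

21.1444


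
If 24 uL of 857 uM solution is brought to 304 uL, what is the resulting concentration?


C2 = C1 * V1 / V2
C2 = 857 * 24 / 304
C2 = 67.6579 uM

67.6579 uM


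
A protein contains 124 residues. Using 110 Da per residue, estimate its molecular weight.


MW = n_residues * 110 Da
MW = 124 * 110
MW = 13640 Da

13640 Da


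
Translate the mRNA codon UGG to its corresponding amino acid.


Standard genetic code lookup.
Codon UGG -> Trp

Trp


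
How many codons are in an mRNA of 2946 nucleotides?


codons = nucleotides / 3
codons = 2946 / 3 = 982

982


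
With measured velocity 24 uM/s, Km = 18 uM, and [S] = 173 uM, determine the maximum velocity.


Vmax = v * (Km + [S]) / [S]
Vmax = 24 * (18 + 173) / 173
Vmax = 26.4971 uM/s

26.4971 uM/s


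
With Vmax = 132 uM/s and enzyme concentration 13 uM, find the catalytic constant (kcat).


kcat = Vmax / [E]t
kcat = 132 / 13
kcat = 10.1538 s^-1

10.1538 s^-1


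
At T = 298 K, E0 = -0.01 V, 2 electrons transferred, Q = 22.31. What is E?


E = E0 - (RT/nF) * ln(Q)
E = -0.01 - (8.314 * 298 / (2 * 96485)) * ln(22.31)
E = -0.0499 V

-0.0499 V


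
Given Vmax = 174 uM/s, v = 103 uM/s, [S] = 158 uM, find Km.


Km = [S] * (Vmax - v) / v
Km = 158 * (174 - 103) / 103
Km = 108.9126 uM

108.9126 uM


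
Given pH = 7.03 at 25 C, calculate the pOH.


pOH = 14 - pH
pOH = 14 - 7.03
pOH = 6.97

6.97


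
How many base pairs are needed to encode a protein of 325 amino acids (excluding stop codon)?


Each amino acid = 1 codon = 3 bp
bp = 325 * 3 = 975 bp

975 bp


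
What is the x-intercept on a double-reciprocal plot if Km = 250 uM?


x-intercept = -1/Km
= -1/250
= -0.004 1/uM

-0.004 1/uM


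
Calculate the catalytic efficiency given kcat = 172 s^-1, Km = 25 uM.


Catalytic efficiency = kcat / Km
= 172 / 25
= 6.88 uM^-1*s^-1

6.88 uM^-1*s^-1


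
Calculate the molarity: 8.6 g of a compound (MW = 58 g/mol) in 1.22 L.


C = (mass / MW) / volume
C = (8.6 / 58) / 1.22
C = 0.1215 M

0.1215 M


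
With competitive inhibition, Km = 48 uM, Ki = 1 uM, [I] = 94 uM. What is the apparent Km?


Km_app = Km * (1 + [I]/Ki)
Km_app = 48 * (1 + 94/1)
Km_app = 4560.0 uM

4560.0 uM


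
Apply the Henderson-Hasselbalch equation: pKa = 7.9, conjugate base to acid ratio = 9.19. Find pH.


pH = pKa + log10([A-]/[HA])
pH = 7.9 + log10(9.19)
pH = 8.8633

8.8633


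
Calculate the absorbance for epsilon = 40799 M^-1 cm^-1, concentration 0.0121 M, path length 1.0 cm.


A = epsilon * c * l
A = 40799 * 0.0121 * 1.0
A = 493.6679

493.6679


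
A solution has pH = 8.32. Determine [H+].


[H+] = 10^(-pH)
[H+] = 10^(-8.32)
[H+] = 4.786e-09 M

4.786e-09 M


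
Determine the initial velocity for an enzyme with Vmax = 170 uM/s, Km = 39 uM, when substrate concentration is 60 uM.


v = Vmax * [S] / (Km + [S])
v = 170 * 60 / (39 + 60)
v = 103.0303 uM/s

103.0303 uM/s


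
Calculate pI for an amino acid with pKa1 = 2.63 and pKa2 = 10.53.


pI = (pKa1 + pKa2) / 2
pI = (2.63 + 10.53) / 2
pI = 6.58

6.58


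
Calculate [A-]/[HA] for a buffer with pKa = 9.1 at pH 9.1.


[A-]/[HA] = 10^(pH - pKa)
= 10^(9.1 - 9.1)
= 1.0

1.0


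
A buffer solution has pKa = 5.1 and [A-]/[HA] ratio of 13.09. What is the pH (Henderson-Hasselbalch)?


pH = pKa + log10([A-]/[HA])
pH = 5.1 + log10(13.09)
pH = 6.2169

6.2169


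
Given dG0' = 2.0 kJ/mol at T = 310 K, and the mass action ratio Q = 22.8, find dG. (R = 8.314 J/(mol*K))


dG = dG0' + RT * ln(Q) / 1000
dG = 2.0 + 8.314 * 310 * ln(22.8) / 1000
dG = 10.0587 kJ/mol

10.0587 kJ/mol


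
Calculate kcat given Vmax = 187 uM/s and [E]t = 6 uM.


kcat = Vmax / [E]t
kcat = 187 / 6
kcat = 31.1667 s^-1

31.1667 s^-1


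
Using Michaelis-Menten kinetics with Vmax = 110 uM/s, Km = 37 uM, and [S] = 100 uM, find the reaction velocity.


v = Vmax * [S] / (Km + [S])
v = 110 * 100 / (37 + 100)
v = 80.292 uM/s

80.292 uM/s


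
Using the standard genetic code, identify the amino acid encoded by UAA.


Standard genetic code lookup.
Codon UAA -> Stop

Stop


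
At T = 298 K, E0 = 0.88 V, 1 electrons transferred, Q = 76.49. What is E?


E = E0 - (RT/nF) * ln(Q)
E = 0.88 - (8.314 * 298 / (1 * 96485)) * ln(76.49)
E = 0.7686 V

0.7686 V


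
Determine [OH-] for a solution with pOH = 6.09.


[OH-] = 10^(-pOH)
[OH-] = 10^(-6.09)
[OH-] = 8.128e-07 M

8.128e-07 M


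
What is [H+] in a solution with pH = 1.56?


[H+] = 10^(-pH)
[H+] = 10^(-1.56)
[H+] = 0.0275 M

0.0275 M


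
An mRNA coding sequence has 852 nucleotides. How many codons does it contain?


codons = nucleotides / 3
codons = 852 / 3 = 284

284


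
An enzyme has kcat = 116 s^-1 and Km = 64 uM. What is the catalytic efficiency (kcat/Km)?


Catalytic efficiency = kcat / Km
= 116 / 64
= 1.8125 uM^-1*s^-1

1.8125 uM^-1*s^-1


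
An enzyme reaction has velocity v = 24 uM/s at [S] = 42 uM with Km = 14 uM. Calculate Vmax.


Vmax = v * (Km + [S]) / [S]
Vmax = 24 * (14 + 42) / 42
Vmax = 32.0 uM/s

32.0 uM/s


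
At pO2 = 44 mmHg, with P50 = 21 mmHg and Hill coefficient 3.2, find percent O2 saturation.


Y = pO2^n / (P50^n + pO2^n)
Y = 44^3.2 / (21^3.2 + 44^3.2)
Y = 91.43%

91.43%


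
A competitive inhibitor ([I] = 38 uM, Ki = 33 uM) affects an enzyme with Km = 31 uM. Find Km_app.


Km_app = Km * (1 + [I]/Ki)
Km_app = 31 * (1 + 38/33)
Km_app = 66.697 uM

66.697 uM


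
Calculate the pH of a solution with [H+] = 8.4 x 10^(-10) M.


pH = -log10([H+])
pH = -log10(8.4 x 10^(-10))
pH = 9.0757

9.0757


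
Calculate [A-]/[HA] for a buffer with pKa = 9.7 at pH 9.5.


[A-]/[HA] = 10^(pH - pKa)
= 10^(9.5 - 9.7)
= 0.631

0.631


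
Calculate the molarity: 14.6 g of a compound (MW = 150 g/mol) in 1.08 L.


C = (mass / MW) / volume
C = (14.6 / 150) / 1.08
C = 0.0901 M

0.0901 M


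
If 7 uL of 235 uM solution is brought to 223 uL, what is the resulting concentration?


C2 = C1 * V1 / V2
C2 = 235 * 7 / 223
C2 = 7.3767 uM

7.3767 uM


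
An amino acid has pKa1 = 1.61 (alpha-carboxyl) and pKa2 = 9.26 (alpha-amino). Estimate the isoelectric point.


pI = (pKa1 + pKa2) / 2
pI = (1.61 + 9.26) / 2
pI = 5.435

5.435


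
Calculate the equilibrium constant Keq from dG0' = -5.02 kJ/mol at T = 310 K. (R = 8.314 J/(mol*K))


Keq = exp(-dG0 * 1000 / (R * T))
Keq = exp(-(-5.02) * 1000 / (8.314 * 310))
Keq = 7.0129

7.0129


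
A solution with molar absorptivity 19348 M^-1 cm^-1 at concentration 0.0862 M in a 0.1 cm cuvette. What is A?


A = epsilon * c * l
A = 19348 * 0.0862 * 0.1
A = 166.7798

166.7798


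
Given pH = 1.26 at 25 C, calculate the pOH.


pOH = 14 - pH
pOH = 14 - 1.26
pOH = 12.74

12.74


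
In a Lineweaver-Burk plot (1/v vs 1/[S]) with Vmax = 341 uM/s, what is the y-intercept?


y-intercept = 1/Vmax
= 1/341
= 0.0029 s/uM

0.0029 s/uM


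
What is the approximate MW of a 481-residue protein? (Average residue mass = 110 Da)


MW = n_residues * 110 Da
MW = 481 * 110
MW = 52910 Da

52910 Da


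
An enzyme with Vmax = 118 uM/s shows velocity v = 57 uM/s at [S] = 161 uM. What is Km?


Km = [S] * (Vmax - v) / v
Km = 161 * (118 - 57) / 57
Km = 172.2982 uM

172.2982 uM


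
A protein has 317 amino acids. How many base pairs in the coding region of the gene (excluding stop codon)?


Each amino acid = 1 codon = 3 bp
bp = 317 * 3 = 951 bp

951 bp


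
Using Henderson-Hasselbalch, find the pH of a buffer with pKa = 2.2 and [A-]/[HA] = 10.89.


pH = pKa + log10([A-]/[HA])
pH = 2.2 + log10(10.89)
pH = 3.237

3.237


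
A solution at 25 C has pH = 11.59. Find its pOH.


pOH = 14 - pH
pOH = 14 - 11.59
pOH = 2.41

2.41


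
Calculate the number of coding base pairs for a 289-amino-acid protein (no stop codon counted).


Each amino acid = 1 codon = 3 bp
bp = 289 * 3 = 867 bp

867 bp


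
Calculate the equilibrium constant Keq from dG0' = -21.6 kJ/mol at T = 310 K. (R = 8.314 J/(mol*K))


Keq = exp(-dG0 * 1000 / (R * T))
Keq = exp(-(-21.6) * 1000 / (8.314 * 310))
Keq = 4362.208

4362.208


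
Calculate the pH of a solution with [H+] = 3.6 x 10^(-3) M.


pH = -log10([H+])
pH = -log10(3.6 x 10^(-3))
pH = 2.4437

2.4437


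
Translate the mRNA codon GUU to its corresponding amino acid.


Standard genetic code lookup.
Codon GUU -> Val

Val


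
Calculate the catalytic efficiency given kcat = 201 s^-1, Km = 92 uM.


Catalytic efficiency = kcat / Km
= 201 / 92
= 2.1848 uM^-1*s^-1

2.1848 uM^-1*s^-1


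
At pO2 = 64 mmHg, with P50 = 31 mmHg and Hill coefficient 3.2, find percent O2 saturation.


Y = pO2^n / (P50^n + pO2^n)
Y = 64^3.2 / (31^3.2 + 64^3.2)
Y = 91.05%

91.05%


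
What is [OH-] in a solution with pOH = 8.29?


[OH-] = 10^(-pOH)
[OH-] = 10^(-8.29)
[OH-] = 5.129e-09 M

5.129e-09 M


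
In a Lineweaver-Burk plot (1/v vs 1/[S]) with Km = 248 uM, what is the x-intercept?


x-intercept = -1/Km
= -1/248
= -0.004 1/uM

-0.004 1/uM


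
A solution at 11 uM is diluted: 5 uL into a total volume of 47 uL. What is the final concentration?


C2 = C1 * V1 / V2
C2 = 11 * 5 / 47
C2 = 1.1702 uM

1.1702 uM


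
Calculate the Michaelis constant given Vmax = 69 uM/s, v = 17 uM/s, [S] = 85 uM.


Km = [S] * (Vmax - v) / v
Km = 85 * (69 - 17) / 17
Km = 260.0 uM

260.0 uM


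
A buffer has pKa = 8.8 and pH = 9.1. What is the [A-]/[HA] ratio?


[A-]/[HA] = 10^(pH - pKa)
= 10^(9.1 - 8.8)
= 1.9953

1.9953


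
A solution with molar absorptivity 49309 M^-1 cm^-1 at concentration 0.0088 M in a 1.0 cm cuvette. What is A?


A = epsilon * c * l
A = 49309 * 0.0088 * 1.0
A = 433.9192

433.9192


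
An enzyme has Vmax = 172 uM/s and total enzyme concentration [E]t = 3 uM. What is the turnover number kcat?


kcat = Vmax / [E]t
kcat = 172 / 3
kcat = 57.3333 s^-1

57.3333 s^-1


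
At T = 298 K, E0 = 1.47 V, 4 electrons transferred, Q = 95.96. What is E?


E = E0 - (RT/nF) * ln(Q)
E = 1.47 - (8.314 * 298 / (4 * 96485)) * ln(95.96)
E = 1.4407 V

1.4407 V


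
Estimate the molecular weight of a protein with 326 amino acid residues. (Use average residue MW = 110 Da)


MW = n_residues * 110 Da
MW = 326 * 110
MW = 35860 Da

35860 Da


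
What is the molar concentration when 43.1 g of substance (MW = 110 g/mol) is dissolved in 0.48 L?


C = (mass / MW) / volume
C = (43.1 / 110) / 0.48
C = 0.8163 M

0.8163 M


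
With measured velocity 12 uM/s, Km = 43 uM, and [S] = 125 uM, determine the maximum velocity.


Vmax = v * (Km + [S]) / [S]
Vmax = 12 * (43 + 125) / 125
Vmax = 16.128 uM/s

16.128 uM/s


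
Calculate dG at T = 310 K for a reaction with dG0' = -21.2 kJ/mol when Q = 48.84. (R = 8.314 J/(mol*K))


dG = dG0' + RT * ln(Q) / 1000
dG = -21.2 + 8.314 * 310 * ln(48.84) / 1000
dG = -11.1779 kJ/mol

-11.1779 kJ/mol


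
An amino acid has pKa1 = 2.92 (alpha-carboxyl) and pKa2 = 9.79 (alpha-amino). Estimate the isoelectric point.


pI = (pKa1 + pKa2) / 2
pI = (2.92 + 9.79) / 2
pI = 6.355

6.355


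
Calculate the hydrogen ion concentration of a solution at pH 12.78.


[H+] = 10^(-pH)
[H+] = 10^(-12.78)
[H+] = 1.660e-13 M

1.660e-13 M


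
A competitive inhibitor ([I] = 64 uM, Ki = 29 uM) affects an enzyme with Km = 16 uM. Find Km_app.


Km_app = Km * (1 + [I]/Ki)
Km_app = 16 * (1 + 64/29)
Km_app = 51.3103 uM

51.3103 uM


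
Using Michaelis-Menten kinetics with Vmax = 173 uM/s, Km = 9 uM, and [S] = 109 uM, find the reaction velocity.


v = Vmax * [S] / (Km + [S])
v = 173 * 109 / (9 + 109)
v = 159.8051 uM/s

159.8051 uM/s


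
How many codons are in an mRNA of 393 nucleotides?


codons = nucleotides / 3
codons = 393 / 3 = 131

131


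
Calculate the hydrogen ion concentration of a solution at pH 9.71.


[H+] = 10^(-pH)
[H+] = 10^(-9.71)
[H+] = 1.950e-10 M

1.950e-10 M


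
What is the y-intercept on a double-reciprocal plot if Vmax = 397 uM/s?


y-intercept = 1/Vmax
= 1/397
= 0.0025 s/uM

0.0025 s/uM


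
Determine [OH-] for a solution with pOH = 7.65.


[OH-] = 10^(-pOH)
[OH-] = 10^(-7.65)
[OH-] = 2.239e-08 M

2.239e-08 M


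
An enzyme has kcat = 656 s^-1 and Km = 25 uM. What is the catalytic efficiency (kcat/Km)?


Catalytic efficiency = kcat / Km
= 656 / 25
= 26.24 uM^-1*s^-1

26.24 uM^-1*s^-1


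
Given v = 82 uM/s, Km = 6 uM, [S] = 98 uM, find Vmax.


Vmax = v * (Km + [S]) / [S]
Vmax = 82 * (6 + 98) / 98
Vmax = 87.0204 uM/s

87.0204 uM/s


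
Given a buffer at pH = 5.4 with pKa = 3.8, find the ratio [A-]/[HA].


[A-]/[HA] = 10^(pH - pKa)
= 10^(5.4 - 3.8)
= 39.8107

39.8107


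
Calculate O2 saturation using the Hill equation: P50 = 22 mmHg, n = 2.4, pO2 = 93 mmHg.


Y = pO2^n / (P50^n + pO2^n)
Y = 93^2.4 / (22^2.4 + 93^2.4)
Y = 96.95%

96.95%


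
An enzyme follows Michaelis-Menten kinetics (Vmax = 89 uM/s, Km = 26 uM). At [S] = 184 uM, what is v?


v = Vmax * [S] / (Km + [S])
v = 89 * 184 / (26 + 184)
v = 77.981 uM/s

77.981 uM/s


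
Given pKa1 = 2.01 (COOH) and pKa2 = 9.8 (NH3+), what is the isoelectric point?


pI = (pKa1 + pKa2) / 2
pI = (2.01 + 9.8) / 2
pI = 5.905

5.905


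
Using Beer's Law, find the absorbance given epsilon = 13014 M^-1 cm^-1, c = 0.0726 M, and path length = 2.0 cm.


A = epsilon * c * l
A = 13014 * 0.0726 * 2.0
A = 1889.6328

1889.6328


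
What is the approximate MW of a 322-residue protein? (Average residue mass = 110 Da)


MW = n_residues * 110 Da
MW = 322 * 110
MW = 35420 Da

35420 Da


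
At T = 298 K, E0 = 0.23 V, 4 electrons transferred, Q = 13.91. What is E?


E = E0 - (RT/nF) * ln(Q)
E = 0.23 - (8.314 * 298 / (4 * 96485)) * ln(13.91)
E = 0.2131 V

0.2131 V


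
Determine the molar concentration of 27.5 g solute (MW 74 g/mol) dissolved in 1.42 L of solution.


C = (mass / MW) / volume
C = (27.5 / 74) / 1.42
C = 0.2617 M

0.2617 M


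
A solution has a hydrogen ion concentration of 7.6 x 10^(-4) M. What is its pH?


pH = -log10([H+])
pH = -log10(7.6 x 10^(-4))
pH = 3.1192

3.1192


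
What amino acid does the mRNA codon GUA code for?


Standard genetic code lookup.
Codon GUA -> Val

Val


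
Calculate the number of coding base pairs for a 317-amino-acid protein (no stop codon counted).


Each amino acid = 1 codon = 3 bp
bp = 317 * 3 = 951 bp

951 bp


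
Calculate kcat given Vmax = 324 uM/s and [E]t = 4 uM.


kcat = Vmax / [E]t
kcat = 324 / 4
kcat = 81.0 s^-1

81.0 s^-1


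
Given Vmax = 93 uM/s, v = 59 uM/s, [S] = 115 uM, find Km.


Km = [S] * (Vmax - v) / v
Km = 115 * (93 - 59) / 59
Km = 66.2712 uM

66.2712 uM


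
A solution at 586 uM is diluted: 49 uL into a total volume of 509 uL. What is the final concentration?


C2 = C1 * V1 / V2
C2 = 586 * 49 / 509
C2 = 56.4126 uM

56.4126 uM


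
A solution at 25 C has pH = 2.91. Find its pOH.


pOH = 14 - pH
pOH = 14 - 2.91
pOH = 11.09

11.09


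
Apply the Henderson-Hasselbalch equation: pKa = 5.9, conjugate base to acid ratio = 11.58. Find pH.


pH = pKa + log10([A-]/[HA])
pH = 5.9 + log10(11.58)
pH = 6.9637

6.9637


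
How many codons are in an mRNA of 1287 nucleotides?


codons = nucleotides / 3
codons = 1287 / 3 = 429

429


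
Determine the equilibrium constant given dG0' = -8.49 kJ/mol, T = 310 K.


Keq = exp(-dG0 * 1000 / (R * T))
Keq = exp(-(-8.49) * 1000 / (8.314 * 310))
Keq = 26.953

26.953


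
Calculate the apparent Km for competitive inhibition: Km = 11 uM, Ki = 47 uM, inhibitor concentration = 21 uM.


Km_app = Km * (1 + [I]/Ki)
Km_app = 11 * (1 + 21/47)
Km_app = 15.9149 uM

15.9149 uM


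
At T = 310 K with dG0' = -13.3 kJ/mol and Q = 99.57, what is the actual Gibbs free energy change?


dG = dG0' + RT * ln(Q) / 1000
dG = -13.3 + 8.314 * 310 * ln(99.57) / 1000
dG = -1.442 kJ/mol

-1.442 kJ/mol


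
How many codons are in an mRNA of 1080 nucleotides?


codons = nucleotides / 3
codons = 1080 / 3 = 360

360


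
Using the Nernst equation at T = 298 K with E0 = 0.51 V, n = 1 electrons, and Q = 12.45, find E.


E = E0 - (RT/nF) * ln(Q)
E = 0.51 - (8.314 * 298 / (1 * 96485)) * ln(12.45)
E = 0.4452 V

0.4452 V


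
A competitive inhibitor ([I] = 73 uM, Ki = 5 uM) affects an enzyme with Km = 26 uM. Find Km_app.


Km_app = Km * (1 + [I]/Ki)
Km_app = 26 * (1 + 73/5)
Km_app = 405.6 uM

405.6 uM


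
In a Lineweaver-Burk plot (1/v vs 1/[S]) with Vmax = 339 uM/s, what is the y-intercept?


y-intercept = 1/Vmax
= 1/339
= 0.0029 s/uM

0.0029 s/uM


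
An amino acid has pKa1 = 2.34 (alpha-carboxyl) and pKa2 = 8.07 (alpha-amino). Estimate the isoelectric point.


pI = (pKa1 + pKa2) / 2
pI = (2.34 + 8.07) / 2
pI = 5.205

5.205


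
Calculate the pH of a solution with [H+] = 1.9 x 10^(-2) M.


pH = -log10([H+])
pH = -log10(1.9 x 10^(-2))
pH = 1.7212

1.7212


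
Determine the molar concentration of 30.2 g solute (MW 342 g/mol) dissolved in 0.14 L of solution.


C = (mass / MW) / volume
C = (30.2 / 342) / 0.14
C = 0.6307 M

0.6307 M


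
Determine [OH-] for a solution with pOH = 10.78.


[OH-] = 10^(-pOH)
[OH-] = 10^(-10.78)
[OH-] = 1.660e-11 M

1.660e-11 M


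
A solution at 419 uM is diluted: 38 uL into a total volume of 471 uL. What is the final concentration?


C2 = C1 * V1 / V2
C2 = 419 * 38 / 471
C2 = 33.8047 uM

33.8047 uM


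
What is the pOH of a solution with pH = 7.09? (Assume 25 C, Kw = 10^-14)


pOH = 14 - pH
pOH = 14 - 7.09
pOH = 6.91

6.91


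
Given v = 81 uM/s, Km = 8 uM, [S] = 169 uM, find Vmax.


Vmax = v * (Km + [S]) / [S]
Vmax = 81 * (8 + 169) / 169
Vmax = 84.8343 uM/s

84.8343 uM/s


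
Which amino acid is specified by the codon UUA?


Standard genetic code lookup.
Codon UUA -> Leu

Leu


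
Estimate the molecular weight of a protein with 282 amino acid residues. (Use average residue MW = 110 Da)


MW = n_residues * 110 Da
MW = 282 * 110
MW = 31020 Da

31020 Da


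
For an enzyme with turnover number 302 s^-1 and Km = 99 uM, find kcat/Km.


Catalytic efficiency = kcat / Km
= 302 / 99
= 3.0505 uM^-1*s^-1

3.0505 uM^-1*s^-1


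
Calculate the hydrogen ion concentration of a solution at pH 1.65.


[H+] = 10^(-pH)
[H+] = 10^(-1.65)
[H+] = 0.0224 M

0.0224 M


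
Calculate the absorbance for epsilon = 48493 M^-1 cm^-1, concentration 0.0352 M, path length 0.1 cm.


A = epsilon * c * l
A = 48493 * 0.0352 * 0.1
A = 170.6954

170.6954


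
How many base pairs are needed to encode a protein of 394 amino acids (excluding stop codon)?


Each amino acid = 1 codon = 3 bp
bp = 394 * 3 = 1182 bp

1182 bp


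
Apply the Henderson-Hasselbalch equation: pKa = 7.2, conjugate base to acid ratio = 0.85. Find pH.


pH = pKa + log10([A-]/[HA])
pH = 7.2 + log10(0.85)
pH = 7.1294

7.1294


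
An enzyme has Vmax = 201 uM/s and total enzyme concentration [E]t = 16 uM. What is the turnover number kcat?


kcat = Vmax / [E]t
kcat = 201 / 16
kcat = 12.5625 s^-1

12.5625 s^-1


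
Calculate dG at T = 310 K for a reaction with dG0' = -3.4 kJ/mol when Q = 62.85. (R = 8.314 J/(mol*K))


dG = dG0' + RT * ln(Q) / 1000
dG = -3.4 + 8.314 * 310 * ln(62.85) / 1000
dG = 7.2721 kJ/mol

7.2721 kJ/mol


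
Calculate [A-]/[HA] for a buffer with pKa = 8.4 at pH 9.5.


[A-]/[HA] = 10^(pH - pKa)
= 10^(9.5 - 8.4)
= 12.5893

12.5893


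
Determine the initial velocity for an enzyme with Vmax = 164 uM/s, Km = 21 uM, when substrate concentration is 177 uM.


v = Vmax * [S] / (Km + [S])
v = 164 * 177 / (21 + 177)
v = 146.6061 uM/s

146.6061 uM/s


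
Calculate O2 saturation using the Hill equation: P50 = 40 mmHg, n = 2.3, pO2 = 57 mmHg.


Y = pO2^n / (P50^n + pO2^n)
Y = 57^2.3 / (40^2.3 + 57^2.3)
Y = 69.31%

69.31%


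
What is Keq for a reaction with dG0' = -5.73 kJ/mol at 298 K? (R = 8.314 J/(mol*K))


Keq = exp(-dG0 * 1000 / (R * T))
Keq = exp(-(-5.73) * 1000 / (8.314 * 298))
Keq = 10.1021

10.1021


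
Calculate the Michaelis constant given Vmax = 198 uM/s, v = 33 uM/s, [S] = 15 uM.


Km = [S] * (Vmax - v) / v
Km = 15 * (198 - 33) / 33
Km = 75.0 uM

75.0 uM


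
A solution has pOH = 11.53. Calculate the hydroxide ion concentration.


[OH-] = 10^(-pOH)
[OH-] = 10^(-11.53)
[OH-] = 2.951e-12 M

2.951e-12 M


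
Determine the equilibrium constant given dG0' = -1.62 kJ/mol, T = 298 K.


Keq = exp(-dG0 * 1000 / (R * T))
Keq = exp(-(-1.62) * 1000 / (8.314 * 298))
Keq = 1.923

1.923


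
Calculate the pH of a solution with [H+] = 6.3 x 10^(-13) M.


pH = -log10([H+])
pH = -log10(6.3 x 10^(-13))
pH = 12.2007

12.2007


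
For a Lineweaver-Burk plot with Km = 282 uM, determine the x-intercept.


x-intercept = -1/Km
= -1/282
= -0.0035 1/uM

-0.0035 1/uM


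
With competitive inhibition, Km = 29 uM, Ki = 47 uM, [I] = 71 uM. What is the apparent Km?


Km_app = Km * (1 + [I]/Ki)
Km_app = 29 * (1 + 71/47)
Km_app = 72.8085 uM

72.8085 uM


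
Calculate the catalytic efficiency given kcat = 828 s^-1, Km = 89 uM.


Catalytic efficiency = kcat / Km
= 828 / 89
= 9.3034 uM^-1*s^-1

9.3034 uM^-1*s^-1


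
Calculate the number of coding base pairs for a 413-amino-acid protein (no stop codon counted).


Each amino acid = 1 codon = 3 bp
bp = 413 * 3 = 1239 bp

1239 bp


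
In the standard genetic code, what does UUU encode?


Standard genetic code lookup.
Codon UUU -> Phe

Phe


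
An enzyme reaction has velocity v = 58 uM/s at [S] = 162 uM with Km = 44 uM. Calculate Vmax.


Vmax = v * (Km + [S]) / [S]
Vmax = 58 * (44 + 162) / 162
Vmax = 73.7531 uM/s

73.7531 uM/s


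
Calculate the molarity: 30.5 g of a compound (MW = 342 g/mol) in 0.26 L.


C = (mass / MW) / volume
C = (30.5 / 342) / 0.26
C = 0.343 M

0.343 M


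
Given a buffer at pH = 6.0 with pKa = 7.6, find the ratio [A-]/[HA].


[A-]/[HA] = 10^(pH - pKa)
= 10^(6.0 - 7.6)
= 0.0251

0.0251


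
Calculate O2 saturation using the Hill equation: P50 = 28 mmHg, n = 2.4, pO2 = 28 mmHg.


Y = pO2^n / (P50^n + pO2^n)
Y = 28^2.4 / (28^2.4 + 28^2.4)
Y = 50.0%

50.0%


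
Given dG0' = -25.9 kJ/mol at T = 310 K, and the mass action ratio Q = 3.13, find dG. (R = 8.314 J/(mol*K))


dG = dG0' + RT * ln(Q) / 1000
dG = -25.9 + 8.314 * 310 * ln(3.13) / 1000
dG = -22.9592 kJ/mol

-22.9592 kJ/mol


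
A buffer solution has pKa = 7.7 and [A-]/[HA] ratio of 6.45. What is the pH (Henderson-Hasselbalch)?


pH = pKa + log10([A-]/[HA])
pH = 7.7 + log10(6.45)
pH = 8.5096

8.5096


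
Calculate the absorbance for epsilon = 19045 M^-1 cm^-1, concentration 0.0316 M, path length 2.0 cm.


A = epsilon * c * l
A = 19045 * 0.0316 * 2.0
A = 1203.644

1203.644


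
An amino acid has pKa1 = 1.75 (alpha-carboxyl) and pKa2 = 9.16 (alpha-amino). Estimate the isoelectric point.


pI = (pKa1 + pKa2) / 2
pI = (1.75 + 9.16) / 2
pI = 5.455

5.455


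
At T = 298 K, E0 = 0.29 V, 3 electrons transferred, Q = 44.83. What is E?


E = E0 - (RT/nF) * ln(Q)
E = 0.29 - (8.314 * 298 / (3 * 96485)) * ln(44.83)
E = 0.2574 V

0.2574 V


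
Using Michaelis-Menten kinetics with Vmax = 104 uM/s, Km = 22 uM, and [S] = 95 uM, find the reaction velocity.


v = Vmax * [S] / (Km + [S])
v = 104 * 95 / (22 + 95)
v = 84.4444 uM/s

84.4444 uM/s


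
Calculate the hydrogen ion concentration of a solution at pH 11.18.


[H+] = 10^(-pH)
[H+] = 10^(-11.18)
[H+] = 6.607e-12 M

6.607e-12 M


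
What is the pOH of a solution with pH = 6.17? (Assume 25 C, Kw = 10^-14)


pOH = 14 - pH
pOH = 14 - 6.17
pOH = 7.83

7.83


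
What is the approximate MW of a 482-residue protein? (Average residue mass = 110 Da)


MW = n_residues * 110 Da
MW = 482 * 110
MW = 53020 Da

53020 Da


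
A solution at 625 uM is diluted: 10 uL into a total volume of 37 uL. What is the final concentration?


C2 = C1 * V1 / V2
C2 = 625 * 10 / 37
C2 = 168.9189 uM

168.9189 uM


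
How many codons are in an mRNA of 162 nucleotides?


codons = nucleotides / 3
codons = 162 / 3 = 54

54


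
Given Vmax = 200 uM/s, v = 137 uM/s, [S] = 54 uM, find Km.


Km = [S] * (Vmax - v) / v
Km = 54 * (200 - 137) / 137
Km = 24.8321 uM

24.8321 uM


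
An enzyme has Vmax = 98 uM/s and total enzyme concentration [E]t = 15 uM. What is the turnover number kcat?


kcat = Vmax / [E]t
kcat = 98 / 15
kcat = 6.5333 s^-1

6.5333 s^-1


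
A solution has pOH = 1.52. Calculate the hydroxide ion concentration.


[OH-] = 10^(-pOH)
[OH-] = 10^(-1.52)
[OH-] = 0.0302 M

0.0302 M


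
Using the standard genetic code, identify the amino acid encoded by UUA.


Standard genetic code lookup.
Codon UUA -> Leu

Leu


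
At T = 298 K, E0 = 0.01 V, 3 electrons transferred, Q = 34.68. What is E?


E = E0 - (RT/nF) * ln(Q)
E = 0.01 - (8.314 * 298 / (3 * 96485)) * ln(34.68)
E = -0.0204 V

-0.0204 V


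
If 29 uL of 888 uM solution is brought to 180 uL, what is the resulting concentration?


C2 = C1 * V1 / V2
C2 = 888 * 29 / 180
C2 = 143.0667 uM

143.0667 uM


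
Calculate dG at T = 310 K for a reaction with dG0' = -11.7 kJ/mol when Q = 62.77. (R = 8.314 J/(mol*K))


dG = dG0' + RT * ln(Q) / 1000
dG = -11.7 + 8.314 * 310 * ln(62.77) / 1000
dG = -1.0312 kJ/mol

-1.0312 kJ/mol


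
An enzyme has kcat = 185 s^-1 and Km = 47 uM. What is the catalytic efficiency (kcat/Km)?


Catalytic efficiency = kcat / Km
= 185 / 47
= 3.9362 uM^-1*s^-1

3.9362 uM^-1*s^-1


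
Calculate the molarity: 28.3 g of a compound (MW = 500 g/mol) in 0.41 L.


C = (mass / MW) / volume
C = (28.3 / 500) / 0.41
C = 0.138 M

0.138 M


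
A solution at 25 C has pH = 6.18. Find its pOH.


pOH = 14 - pH
pOH = 14 - 6.18
pOH = 7.82

7.82


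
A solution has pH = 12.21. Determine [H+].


[H+] = 10^(-pH)
[H+] = 10^(-12.21)
[H+] = 6.166e-13 M

6.166e-13 M


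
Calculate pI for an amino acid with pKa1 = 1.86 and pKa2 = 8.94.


pI = (pKa1 + pKa2) / 2
pI = (1.86 + 8.94) / 2
pI = 5.4

5.4


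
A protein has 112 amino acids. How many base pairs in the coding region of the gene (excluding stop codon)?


Each amino acid = 1 codon = 3 bp
bp = 112 * 3 = 336 bp

336 bp


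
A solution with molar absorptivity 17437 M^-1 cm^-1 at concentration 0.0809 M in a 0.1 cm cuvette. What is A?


A = epsilon * c * l
A = 17437 * 0.0809 * 0.1
A = 141.0653

141.0653


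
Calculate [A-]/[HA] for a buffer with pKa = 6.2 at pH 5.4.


[A-]/[HA] = 10^(pH - pKa)
= 10^(5.4 - 6.2)
= 0.1585

0.1585


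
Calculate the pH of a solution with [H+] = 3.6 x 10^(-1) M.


pH = -log10([H+])
pH = -log10(3.6 x 10^(-1))
pH = 0.4437

0.4437


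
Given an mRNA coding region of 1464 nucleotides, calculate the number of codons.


codons = nucleotides / 3
codons = 1464 / 3 = 488

488


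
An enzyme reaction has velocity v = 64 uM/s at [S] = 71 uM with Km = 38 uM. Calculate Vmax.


Vmax = v * (Km + [S]) / [S]
Vmax = 64 * (38 + 71) / 71
Vmax = 98.2535 uM/s

98.2535 uM/s


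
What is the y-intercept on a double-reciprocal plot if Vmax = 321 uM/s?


y-intercept = 1/Vmax
= 1/321
= 0.0031 s/uM

0.0031 s/uM


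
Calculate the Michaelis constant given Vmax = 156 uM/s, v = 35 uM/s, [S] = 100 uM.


Km = [S] * (Vmax - v) / v
Km = 100 * (156 - 35) / 35
Km = 345.7143 uM

345.7143 uM


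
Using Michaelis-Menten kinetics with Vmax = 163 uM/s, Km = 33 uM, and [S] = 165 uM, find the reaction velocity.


v = Vmax * [S] / (Km + [S])
v = 163 * 165 / (33 + 165)
v = 135.8333 uM/s

135.8333 uM/s


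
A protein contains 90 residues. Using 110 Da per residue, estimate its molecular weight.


MW = n_residues * 110 Da
MW = 90 * 110
MW = 9900 Da

9900 Da


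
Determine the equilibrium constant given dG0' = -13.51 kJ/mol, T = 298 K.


Keq = exp(-dG0 * 1000 / (R * T))
Keq = exp(-(-13.51) * 1000 / (8.314 * 298))
Keq = 233.4386

233.4386


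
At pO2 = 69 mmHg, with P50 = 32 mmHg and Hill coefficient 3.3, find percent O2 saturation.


Y = pO2^n / (P50^n + pO2^n)
Y = 69^3.3 / (32^3.3 + 69^3.3)
Y = 92.66%

92.66%


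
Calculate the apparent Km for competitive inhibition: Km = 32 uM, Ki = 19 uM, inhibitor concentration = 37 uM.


Km_app = Km * (1 + [I]/Ki)
Km_app = 32 * (1 + 37/19)
Km_app = 94.3158 uM

94.3158 uM


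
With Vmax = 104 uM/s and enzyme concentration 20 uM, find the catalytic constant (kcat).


kcat = Vmax / [E]t
kcat = 104 / 20
kcat = 5.2 s^-1

5.2 s^-1


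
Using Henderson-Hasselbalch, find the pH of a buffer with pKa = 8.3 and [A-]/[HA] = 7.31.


pH = pKa + log10([A-]/[HA])
pH = 8.3 + log10(7.31)
pH = 9.1639

9.1639


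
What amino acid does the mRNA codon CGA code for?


Standard genetic code lookup.
Codon CGA -> Arg

Arg


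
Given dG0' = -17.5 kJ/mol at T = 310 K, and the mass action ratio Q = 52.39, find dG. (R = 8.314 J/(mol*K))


dG = dG0' + RT * ln(Q) / 1000
dG = -17.5 + 8.314 * 310 * ln(52.39) / 1000
dG = -7.297 kJ/mol

-7.297 kJ/mol


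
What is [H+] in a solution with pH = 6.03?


[H+] = 10^(-pH)
[H+] = 10^(-6.03)
[H+] = 9.333e-07 M

9.333e-07 M


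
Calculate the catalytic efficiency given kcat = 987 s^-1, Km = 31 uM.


Catalytic efficiency = kcat / Km
= 987 / 31
= 31.8387 uM^-1*s^-1

31.8387 uM^-1*s^-1


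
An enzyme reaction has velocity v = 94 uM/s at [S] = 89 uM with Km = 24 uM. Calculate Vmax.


Vmax = v * (Km + [S]) / [S]
Vmax = 94 * (24 + 89) / 89
Vmax = 119.3483 uM/s

119.3483 uM/s


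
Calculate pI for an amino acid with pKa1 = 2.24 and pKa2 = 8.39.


pI = (pKa1 + pKa2) / 2
pI = (2.24 + 8.39) / 2
pI = 5.315

5.315


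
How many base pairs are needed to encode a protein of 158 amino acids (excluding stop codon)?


Each amino acid = 1 codon = 3 bp
bp = 158 * 3 = 474 bp

474 bp


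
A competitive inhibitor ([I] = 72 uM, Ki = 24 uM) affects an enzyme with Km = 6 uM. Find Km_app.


Km_app = Km * (1 + [I]/Ki)
Km_app = 6 * (1 + 72/24)
Km_app = 24.0 uM

24.0 uM


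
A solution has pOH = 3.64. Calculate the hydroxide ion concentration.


[OH-] = 10^(-pOH)
[OH-] = 10^(-3.64)
[OH-] = 2.291e-04 M

2.291e-04 M


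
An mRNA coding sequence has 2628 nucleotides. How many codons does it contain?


codons = nucleotides / 3
codons = 2628 / 3 = 876

876


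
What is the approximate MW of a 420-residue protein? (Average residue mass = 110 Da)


MW = n_residues * 110 Da
MW = 420 * 110
MW = 46200 Da

46200 Da


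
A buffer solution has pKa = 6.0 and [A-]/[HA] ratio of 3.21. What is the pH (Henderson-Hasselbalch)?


pH = pKa + log10([A-]/[HA])
pH = 6.0 + log10(3.21)
pH = 6.5065

6.5065


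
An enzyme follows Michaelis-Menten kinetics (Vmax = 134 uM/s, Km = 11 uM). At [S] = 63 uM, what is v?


v = Vmax * [S] / (Km + [S])
v = 134 * 63 / (11 + 63)
v = 114.0811 uM/s

114.0811 uM/s


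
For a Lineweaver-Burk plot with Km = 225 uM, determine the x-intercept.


x-intercept = -1/Km
= -1/225
= -0.0044 1/uM

-0.0044 1/uM


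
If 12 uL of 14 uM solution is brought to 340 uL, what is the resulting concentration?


C2 = C1 * V1 / V2
C2 = 14 * 12 / 340
C2 = 0.4941 uM

0.4941 uM
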